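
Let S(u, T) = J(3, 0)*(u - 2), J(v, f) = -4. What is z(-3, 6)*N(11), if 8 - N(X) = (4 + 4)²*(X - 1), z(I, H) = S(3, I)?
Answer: 2528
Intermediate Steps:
S(u, T) = 8 - 4*u (S(u, T) = -4*(u - 2) = -4*(-2 + u) = 8 - 4*u)
z(I, H) = -4 (z(I, H) = 8 - 4*3 = 8 - 12 = -4)
N(X) = 72 - 64*X (N(X) = 8 - (4 + 4)²*(X - 1) = 8 - 8²*(-1 + X) = 8 - 64*(-1 + X) = 8 - (-64 + 64*X) = 8 + (64 - 64*X) = 72 - 64*X)
z(-3, 6)*N(11) = -4*(72 - 64*11) = -4*(72 - 704) = -4*(-632) = 2528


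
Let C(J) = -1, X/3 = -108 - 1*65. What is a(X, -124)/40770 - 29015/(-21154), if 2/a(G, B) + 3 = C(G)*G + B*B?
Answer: 671403826961/489501172620 ≈ 1.3716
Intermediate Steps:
X = -519 (X = 3*(-108 - 1*65) = 3*(-108 - 65) = 3*(-173) = -519)
a(G, B) = 2/(-3 + B² - G) (a(G, B) = 2/(-3 + (-G + B*B)) = 2/(-3 + (-G + B²)) = 2/(-3 + (B² - G)) = 2/(-3 + B² - G))
a(X, -124)/40770 - 29015/(-21154) = (2/(-3 + (-124)² - 1*(-519)))/40770 - 29015/(-21154) = (2/(-3 + 15376 + 519))*(1/40770) - 29015*(-1/21154) = (2/15892)*(1/40770) + 4145/3022 = (2*(1/15892))*(1/40770) + 4145/3022 = (1/7946)*(1/40770) + 4145/3022 = 1/323958420 + 4145/3022 = 671403826961/489501172620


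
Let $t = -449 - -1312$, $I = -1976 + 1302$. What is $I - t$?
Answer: $-1537$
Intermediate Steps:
$I = -674$
$t = 863$ ($t = -449 + 1312 = 863$)
$I - t = -674 - 863 = -1537$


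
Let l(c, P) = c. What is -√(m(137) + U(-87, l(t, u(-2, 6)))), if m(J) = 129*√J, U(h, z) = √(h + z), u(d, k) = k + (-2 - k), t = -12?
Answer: -√(129*√137 + 3*I*√11) ≈ -38.858 - 0.12803*I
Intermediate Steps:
u(d, k) = -2
-√(m(137) + U(-87, l(t, u(-2, 6)))) = -√(129*√137 + √(-87 - 12)) = -√(129*√137 + √(-99)) = -√(129*√137 + 3*I*√11)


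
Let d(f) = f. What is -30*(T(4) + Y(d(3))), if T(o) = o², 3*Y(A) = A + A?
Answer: -540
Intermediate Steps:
Y(A) = 2*A/3 (Y(A) = (A + A)/3 = (2*A)/3 = 2*A/3)
-30*(T(4) + Y(d(3))) = -30*(4² + (⅔)*3) = -30*(16 + 2) = -30*18 = -540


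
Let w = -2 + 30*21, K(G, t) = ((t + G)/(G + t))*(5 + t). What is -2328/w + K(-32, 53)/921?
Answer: -526916/144597 ≈ -3.6440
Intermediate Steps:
K(G, t) = 5 + t (K(G, t) = ((G + t)/(G + t))*(5 + t) = 1*(5 + t) = 5 + t)
w = 628 (w = -2 + 630 = 628)
-2328/w + K(-32, 53)/921 = -2328/628 + (5 + 53)/921 = -2328*1/628 + 58*(1/921) = -582/157 + 58/921 = -526916/144597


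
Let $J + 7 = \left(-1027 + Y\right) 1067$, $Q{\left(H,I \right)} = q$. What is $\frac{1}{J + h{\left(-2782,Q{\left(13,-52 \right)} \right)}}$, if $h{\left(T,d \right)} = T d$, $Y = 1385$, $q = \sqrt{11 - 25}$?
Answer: $\frac{29383}{11232023829} + \frac{214 i \sqrt{14}}{11232023829} \approx 2.616 \cdot 10^{-6} + 7.1289 \cdot 10^{-8} i$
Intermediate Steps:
$q = i \sqrt{14}$ ($q = \sqrt{-14} = i \sqrt{14} \approx 3.7417 i$)
$Q{\left(H,I \right)} = i \sqrt{14}$
$J = 381979$ ($J = -7 + \left(-1027 + 1385\right) 1067 = -7 + 358 \cdot 1067 = -7 + 381986 = 381979$)
$\frac{1}{J + h{\left(-2782,Q{\left(13,-52 \right)} \right)}} = \frac{1}{381979 - 2782 i \sqrt{14}}$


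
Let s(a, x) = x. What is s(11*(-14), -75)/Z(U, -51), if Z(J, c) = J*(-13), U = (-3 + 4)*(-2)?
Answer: -75/26 ≈ -2.8846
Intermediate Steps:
U = -2 (U = 1*(-2) = -2)
Z(J, c) = -13*J
s(11*(-14), -75)/Z(U, -51) = -75/((-13*(-2))) = -75/26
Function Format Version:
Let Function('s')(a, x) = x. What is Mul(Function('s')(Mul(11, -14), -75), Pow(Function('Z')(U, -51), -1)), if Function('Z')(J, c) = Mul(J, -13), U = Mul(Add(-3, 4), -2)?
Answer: Rational(-75, 26) ≈ -2.8846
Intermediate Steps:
U = -2 (U = Mul(1, -2) = -2)
Function('Z')(J, c) = Mul(-13, J)
Mul(Function('s')(Mul(11, -14), -75), Pow(Function('Z')(U, -51), -1)) = Mul(-75, Pow(Mul(-13, -2), -1)) = Mul(-75, Pow(26, -1)) = Mul(-75, Rational(1, 26)) = Rational(-75, 26)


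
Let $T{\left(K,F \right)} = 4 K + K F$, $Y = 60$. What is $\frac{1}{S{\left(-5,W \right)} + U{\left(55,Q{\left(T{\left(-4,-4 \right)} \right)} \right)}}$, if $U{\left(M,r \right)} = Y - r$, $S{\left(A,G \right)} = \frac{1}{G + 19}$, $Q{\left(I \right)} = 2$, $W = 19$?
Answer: $\frac{38}{2205} \approx 0.017234$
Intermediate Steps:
$T{\left(K,F \right)} = 4 K + F K$
$S{\left(A,G \right)} = \frac{1}{19 + G}$
$U{\left(M,r \right)} = 60 - r$
$\frac{1}{S{\left(-5,W \right)} + U{\left(55,Q{\left(T{\left(-4,-4 \right)} \right)} \right)}} = \frac{1}{\frac{1}{19 + 19} + \left(60 - 2\right)} = \frac{1}{\frac{1}{38} + \left(60 - 2\right)} = \frac{1}{\frac{1}{38} + 58} = \frac{1}{\frac{2205}{38}} = \frac{38}{2205}$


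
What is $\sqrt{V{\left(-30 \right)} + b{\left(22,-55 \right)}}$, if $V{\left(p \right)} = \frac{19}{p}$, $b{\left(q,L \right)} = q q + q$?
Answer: $\frac{\sqrt{454830}}{30} \approx 22.48$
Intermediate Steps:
$b{\left(q,L \right)} = q + q^{2}$ ($b{\left(q,L \right)} = q^{2} + q = q + q^{2}$)
$\sqrt{V{\left(-30 \right)} + b{\left(22,-55 \right)}} = \sqrt{\frac{19}{-30} + 22 \left(1 + 22\right)} = \sqrt{19 \left(- \frac{1}{30}\right) + 22 \cdot 23} = \sqrt{- \frac{19}{30} + 506} = \sqrt{\frac{15161}{30}} = \frac{\sqrt{454830}}{30}$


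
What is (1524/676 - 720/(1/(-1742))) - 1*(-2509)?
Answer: 212390962/169 ≈ 1.2568e+6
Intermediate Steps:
(1524/676 - 720/(1/(-1742))) - 1*(-2509) = (1524*(1/676) - 720/(-1/1742)) + 2509 = (381/169 - 720*(-1742)) + 2509 = (381/169 + 1254240) + 2509 = 211966941/169 + 2509 = 212390962/169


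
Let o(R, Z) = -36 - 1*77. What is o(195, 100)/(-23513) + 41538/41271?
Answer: 327115539/323468341 ≈ 1.0113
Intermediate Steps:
o(R, Z) = -113 (o(R, Z) = -36 - 77 = -113)
o(195, 100)/(-23513) + 41538/41271 = -113/(-23513) + 41538/41271 = -113*(-1/23513) + 41538*(1/41271) = 113/23513 + 13846/13757 = 327115539/323468341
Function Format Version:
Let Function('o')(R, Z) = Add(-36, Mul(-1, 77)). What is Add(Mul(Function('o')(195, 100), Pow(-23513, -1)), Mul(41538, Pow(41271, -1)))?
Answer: Rational(327115539, 323468341) ≈ 1.0113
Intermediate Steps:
Function('o')(R, Z) = -113 (Function('o')(R, Z) = Add(-36, -77) = -113)
Add(Mul(Function('o')(195, 100), Pow(-23513, -1)), Mul(41538, Pow(41271, -1))) = Add(Mul(-113, Pow(-23513, -1)), Mul(41538, Pow(41271, -1))) = Add(Mul(-113, Rational(-1, 23513)), Mul(41538, Rational(1, 41271))) = Add(Rational(113, 23513), Rational(13846, 13757)) = Rational(327115539, 323468341)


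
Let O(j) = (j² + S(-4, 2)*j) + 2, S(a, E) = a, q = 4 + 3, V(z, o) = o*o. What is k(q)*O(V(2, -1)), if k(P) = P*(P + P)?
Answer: -98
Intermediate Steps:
V(z, o) = o²
q = 7
k(P) = 2*P² (k(P) = P*(2*P) = 2*P²)
O(j) = 2 + j² - 4*j (O(j) = (j² - 4*j) + 2 = 2 + j² - 4*j)
k(q)*O(V(2, -1)) = (2*7²)*(2 + ((-1)²)² - 4*(-1)²) = (2*49)*(2 + 1² - 4*1) = 98*(2 + 1 - 4) = 98*(-1) = -98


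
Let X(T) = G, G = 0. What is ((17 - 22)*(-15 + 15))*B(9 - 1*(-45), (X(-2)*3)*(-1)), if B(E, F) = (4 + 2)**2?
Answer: 0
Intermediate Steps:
X(T) = 0
B(E, F) = 36 (B(E, F) = 6**2 = 36)
((17 - 22)*(-15 + 15))*B(9 - 1*(-45), (X(-2)*3)*(-1)) = ((17 - 22)*(-15 + 15))*36 = -5*0*36 = 0*36 = 0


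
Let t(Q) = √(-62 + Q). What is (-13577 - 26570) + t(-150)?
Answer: -40147 + 2*I*√53 ≈ -40147.0 + 14.56*I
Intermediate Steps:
(-13577 - 26570) + t(-150) = (-13577 - 26570) + √(-62 - 150) = -40147 + √(-212) = -40147 + 2*I*√53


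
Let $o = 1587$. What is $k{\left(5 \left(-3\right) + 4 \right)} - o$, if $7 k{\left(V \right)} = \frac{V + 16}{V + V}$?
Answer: $- \frac{244403}{154} \approx -1587.0$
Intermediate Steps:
$k{\left(V \right)} = \frac{16 + V}{14 V}$ ($k{\left(V \right)} = \frac{\left(V + 16\right) \frac{1}{V + V}}{7} = \frac{\left(16 + V\right) \frac{1}{2 V}}{7} = \frac{\frac{1}{2} \frac{1}{V} \left(16 + V\right)}{7} = \frac{16 + V}{14 V}$)
$k{\left(5 \left(-3\right) + 4 \right)} - o = \frac{16 + \left(5 \left(-3\right) + 4\right)}{14 \left(5 \left(-3\right) + 4\right)} - 1587 = \frac{16 + \left(-15 + 4\right)}{14 \left(-15 + 4\right)} - 1587 = \frac{16 - 11}{14 \left(-11\right)} - 1587 = \frac{1}{14} \left(- \frac{1}{11}\right) 5 - 1587 = - \frac{5}{154} - 1587 = - \frac{244403}{154}$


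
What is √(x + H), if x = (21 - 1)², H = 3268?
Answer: 2*√917 ≈ 60.564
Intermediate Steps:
x = 400 (x = 20² = 400)
√(x + H) = √(400 + 3268) = √3668 = 2*√917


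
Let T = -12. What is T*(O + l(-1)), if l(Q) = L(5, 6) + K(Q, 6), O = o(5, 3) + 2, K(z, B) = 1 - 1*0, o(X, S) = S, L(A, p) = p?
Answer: -144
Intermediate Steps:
K(z, B) = 1 (K(z, B) = 1 + 0 = 1)
O = 5 (O = 3 + 2 = 5)
l(Q) = 7 (l(Q) = 6 + 1 = 7)
T*(O + l(-1)) = -12*(5 + 7) = -12*12 = -144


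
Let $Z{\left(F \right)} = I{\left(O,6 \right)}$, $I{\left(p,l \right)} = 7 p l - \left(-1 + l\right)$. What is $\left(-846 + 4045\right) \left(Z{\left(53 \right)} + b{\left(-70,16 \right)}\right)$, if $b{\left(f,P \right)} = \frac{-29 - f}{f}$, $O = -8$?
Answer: $- \frac{10927327}{10} \approx -1.0927 \cdot 10^{6}$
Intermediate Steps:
$I{\left(p,l \right)} = 1 - l + 7 l p$ ($I{\left(p,l \right)} = 7 l p - \left(-1 + l\right) = 1 - l + 7 l p$)
$Z{\left(F \right)} = -341$ ($Z{\left(F \right)} = 1 - 6 + 7 \cdot 6 \left(-8\right) = 1 - 6 - 336 = -341$)
$b{\left(f,P \right)} = \frac{-29 - f}{f}$
$\left(-846 + 4045\right) \left(Z{\left(53 \right)} + b{\left(-70,16 \right)}\right) = \left(-846 + 4045\right) \left(-341 + \frac{-29 - -70}{-70}\right) = 3199 \left(-341 - \frac{-29 + 70}{70}\right) = 3199 \left(-341 - \frac{41}{70}\right) = 3199 \left(- \frac{23911}{70}\right) = - \frac{10927327}{10}$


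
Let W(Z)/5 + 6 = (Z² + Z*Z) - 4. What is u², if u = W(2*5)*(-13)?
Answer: 152522500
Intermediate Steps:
W(Z) = -50 + 10*Z² (W(Z) = -30 + 5*((Z² + Z*Z) - 4) = -30 + 5*((Z² + Z²) - 4) = -30 + 5*(2*Z² - 4) = -30 + 5*(-4 + 2*Z²) = -30 + (-20 + 10*Z²) = -50 + 10*Z²)
u = -12350 (u = (-50 + 10*(2*5)²)*(-13) = (-50 + 10*10²)*(-13) = (-50 + 10*100)*(-13) = (-50 + 1000)*(-13) = 950*(-13) = -12350)
u² = (-12350)² = 152522500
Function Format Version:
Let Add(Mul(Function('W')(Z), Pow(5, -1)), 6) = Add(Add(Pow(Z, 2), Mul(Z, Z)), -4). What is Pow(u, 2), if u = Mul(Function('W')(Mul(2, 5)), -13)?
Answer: 152522500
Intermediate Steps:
Function('W')(Z) = Add(-50, Mul(10, Pow(Z, 2))) (Function('W')(Z) = Add(-30, Mul(5, Add(Add(Pow(Z, 2), Mul(Z, Z)), -4))) = Add(-30, Mul(5, Add(Add(Pow(Z, 2), Pow(Z, 2)), -4))) = Add(-30, Mul(5, Add(Mul(2, Pow(Z, 2)), -4))) = Add(-30, Mul(5, Add(-4, Mul(2, Pow(Z, 2))))) = Add(-30, Add(-20, Mul(10, Pow(Z, 2)))) = Add(-50, Mul(10, Pow(Z, 2))))
u = -12350 (u = Mul(Add(-50, Mul(10, Pow(Mul(2, 5), 2))), -13) = Mul(Add(-50, Mul(10, Pow(10, 2))), -13) = Mul(Add(-50, Mul(10, 100)), -13) = Mul(Add(-50, 1000), -13) = Mul(950, -13) = -12350)
Pow(u, 2) = Pow(-12350, 2) = 152522500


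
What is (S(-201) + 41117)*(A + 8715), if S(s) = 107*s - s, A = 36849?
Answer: 902668404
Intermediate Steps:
S(s) = 106*s
(S(-201) + 41117)*(A + 8715) = (106*(-201) + 41117)*(36849 + 8715) = (-21306 + 41117)*45564 = 19811*45564 = 902668404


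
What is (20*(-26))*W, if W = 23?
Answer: -11960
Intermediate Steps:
(20*(-26))*W = (20*(-26))*23 = -520*23 = -11960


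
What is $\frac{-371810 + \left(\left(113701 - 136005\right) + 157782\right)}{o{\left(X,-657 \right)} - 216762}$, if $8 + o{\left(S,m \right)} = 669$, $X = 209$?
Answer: $\frac{236332}{216101} \approx 1.0936$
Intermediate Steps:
$o{\left(S,m \right)} = 661$ ($o{\left(S,m \right)} = -8 + 669 = 661$)
$\frac{-371810 + \left(\left(113701 - 136005\right) + 157782\right)}{o{\left(X,-657 \right)} - 216762} = \frac{-371810 + \left(\left(113701 - 136005\right) + 157782\right)}{661 - 216762} = \frac{-371810 + \left(-22304 + 157782\right)}{-216101} = \left(-371810 + 135478\right) \left(- \frac{1}{216101}\right) = \left(-236332\right) \left(- \frac{1}{216101}\right) = \frac{236332}{216101}$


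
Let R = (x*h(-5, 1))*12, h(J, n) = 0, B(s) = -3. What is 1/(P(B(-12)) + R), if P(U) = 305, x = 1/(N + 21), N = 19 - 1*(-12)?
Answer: 1/305 ≈ 0.0032787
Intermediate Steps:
N = 31 (N = 19 + 12 = 31)
x = 1/52 (x = 1/(31 + 21) = 1/52 ≈ 0.019231)
R = 0 (R = ((1/52)*0)*12 = 0*12 = 0)
1/(P(B(-12)) + R) = 1/(305 + 0) = 1/305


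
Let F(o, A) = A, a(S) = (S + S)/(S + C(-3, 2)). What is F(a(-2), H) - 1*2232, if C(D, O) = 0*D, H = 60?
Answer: -2172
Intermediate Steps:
C(D, O) = 0
a(S) = 2 (a(S) = (S + S)/(S + 0) = (2*S)/S = 2)
F(a(-2), H) - 1*2232 = 60 - 1*2232 = 60 - 2232 = -2172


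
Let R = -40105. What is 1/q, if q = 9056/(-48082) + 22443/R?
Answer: -964164305/721147603 ≈ -1.3370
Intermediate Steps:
q = -721147603/964164305 (q = 9056/(-48082) + 22443/(-40105) = 9056*(-1/48082) + 22443*(-1/40105) = -4528/24041 - 22443/40105 = -721147603/964164305 ≈ -0.74795)
1/q = 1/(-721147603/964164305) = -964164305/721147603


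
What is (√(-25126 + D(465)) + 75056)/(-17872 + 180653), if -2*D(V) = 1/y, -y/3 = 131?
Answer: 75056/162781 + I*√15522741510/127945866 ≈ 0.46109 + 0.00097377*I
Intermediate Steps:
y = -393 (y = -3*131 = -393)
D(V) = 1/786 (D(V) = -½/(-393) = -½*(-1/393) = 1/786)
(√(-25126 + D(465)) + 75056)/(-17872 + 180653) = (√(-25126 + 1/786) + 75056)/(-17872 + 180653) = (√(-19749035/786) + 75056)/162781 = (I*√15522741510/786 + 75056)*(1/162781) = (75056 + I*√15522741510/786)*(1/162781) = 75056/162781 + I*√15522741510/127945866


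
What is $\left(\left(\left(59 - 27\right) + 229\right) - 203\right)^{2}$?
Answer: $3364$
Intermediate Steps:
$\left(\left(\left(59 - 27\right) + 229\right) - 203\right)^{2} = \left(\left(32 + 229\right) - 203\right)^{2} = \left(261 - 203\right)^{2} = 58^{2} = 3364$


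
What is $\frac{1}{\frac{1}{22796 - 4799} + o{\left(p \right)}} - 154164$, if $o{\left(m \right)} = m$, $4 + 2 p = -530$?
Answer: $- \frac{740788562469}{4805198} \approx -1.5416 \cdot 10^{5}$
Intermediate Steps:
$p = -267$ ($p = -2 + \frac{1}{2} \left(-530\right) = -2 - 265 = -267$)
$\frac{1}{\frac{1}{22796 - 4799} + o{\left(p \right)}} - 154164 = \frac{1}{\frac{1}{22796 - 4799} - 267} - 154164 = \frac{1}{\frac{1}{17997} - 267} - 154164 = \frac{1}{- \frac{4805198}{17997}} - 154164 = - \frac{17997}{4805198} - 154164 = - \frac{740788562469}{4805198}$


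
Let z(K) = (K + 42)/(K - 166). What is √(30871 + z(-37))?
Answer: 18*√3926426/203 ≈ 175.70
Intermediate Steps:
z(K) = (42 + K)/(-166 + K)
√(30871 + z(-37)) = √(30871 + (42 - 37)/(-166 - 37)) = √(30871 + 5/(-203)) = √(30871 - 1/203*5) = √(30871 - 5/203) = √(6266808/203) = 18*√3926426/203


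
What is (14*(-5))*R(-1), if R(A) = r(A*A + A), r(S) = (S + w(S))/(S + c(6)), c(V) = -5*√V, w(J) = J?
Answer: 0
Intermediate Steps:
r(S) = 2*S/(S - 5*√6) (r(S) = (S + S)/(S - 5*√6) = (2*S)/(S - 5*√6) = 2*S/(S - 5*√6))
R(A) = 2*(A + A²)/(A + A² - 5*√6) (R(A) = 2*(A*A + A)/((A*A + A) - 5*√6) = 2*(A² + A)/((A² + A) - 5*√6) = 2*(A + A²)/((A + A²) - 5*√6) = 2*(A + A²)/(A + A² - 5*√6))
(14*(-5))*R(-1) = (14*(-5))*(2*(-1)*(1 - 1)/(-5*√6 - (1 - 1))) = -140*(-1)*0/(-5*√6 - 1*0) = -140*(-1)*0/(-5*√6 + 0) = -140*(-1)*0/((-5*√6)) = -140*(-1)*(-√6/30)*0 = -70*0 = 0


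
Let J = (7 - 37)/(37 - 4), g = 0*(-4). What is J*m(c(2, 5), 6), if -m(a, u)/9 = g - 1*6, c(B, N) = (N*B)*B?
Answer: -540/11 ≈ -49.091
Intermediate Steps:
g = 0
c(B, N) = N*B² (c(B, N) = (B*N)*B = N*B²)
m(a, u) = 54 (m(a, u) = -9*(0 - 1*6) = -9*(0 - 6) = -9*(-6) = 54)
J = -10/11 (J = -30/33 = -30*1/33 = -10/11 ≈ -0.90909)
J*m(c(2, 5), 6) = -10/11*54 = -540/11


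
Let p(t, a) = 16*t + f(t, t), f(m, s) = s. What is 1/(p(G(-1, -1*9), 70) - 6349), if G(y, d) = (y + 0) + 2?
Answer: -1/6332 ≈ -0.00015793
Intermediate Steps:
G(y, d) = 2 + y (G(y, d) = y + 2 = 2 + y)
p(t, a) = 17*t (p(t, a) = 16*t + t = 17*t)
1/(p(G(-1, -1*9), 70) - 6349) = 1/(17*(2 - 1) - 6349) = 1/(17*1 - 6349) = 1/(17 - 6349) = 1/(-6332) = -1/6332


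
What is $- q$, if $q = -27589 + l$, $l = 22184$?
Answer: $5405$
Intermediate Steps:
$q = -5405$ ($q = -27589 + 22184 = -5405$)
$- q = \left(-1\right) \left(-5405\right) = 5405$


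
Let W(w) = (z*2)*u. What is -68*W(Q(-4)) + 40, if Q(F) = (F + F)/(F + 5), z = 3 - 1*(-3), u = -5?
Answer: 4120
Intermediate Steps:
z = 6 (z = 3 + 3 = 6)
Q(F) = 2*F/(5 + F) (Q(F) = (2*F)/(5 + F) = 2*F/(5 + F))
W(w) = -60 (W(w) = (6*2)*(-5) = 12*(-5) = -60)
-68*W(Q(-4)) + 40 = -68*(-60) + 40 = 4080 + 40 = 4120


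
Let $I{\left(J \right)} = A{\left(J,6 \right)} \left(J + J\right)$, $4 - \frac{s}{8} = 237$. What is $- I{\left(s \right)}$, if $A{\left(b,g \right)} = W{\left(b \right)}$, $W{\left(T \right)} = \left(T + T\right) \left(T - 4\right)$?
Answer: $25961434112$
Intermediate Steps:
$W{\left(T \right)} = 2 T \left(-4 + T\right)$
$A{\left(b,g \right)} = 2 b \left(-4 + b\right)$
$s = -1864$ ($s = 32 - 1896 = -1864$)
$I{\left(J \right)} = 4 J^{2} \left(-4 + J\right)$ ($I{\left(J \right)} = 2 J \left(-4 + J\right) \left(J + J\right) = 2 J \left(-4 + J\right) 2 J = 4 J^{2} \left(-4 + J\right)$)
$- I{\left(s \right)} = - 4 \left(-1864\right)^{2} \left(-4 - 1864\right) = - 4 \cdot 3474496 \left(-1868\right) = \left(-1\right) \left(-25961434112\right) = 25961434112$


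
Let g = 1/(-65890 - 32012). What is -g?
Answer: 1/97902 ≈ 1.0214e-5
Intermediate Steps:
g = -1/97902 (g = 1/(-97902) = -1/97902 ≈ -1.0214e-5)
-g = -1*(-1/97902) = 1/97902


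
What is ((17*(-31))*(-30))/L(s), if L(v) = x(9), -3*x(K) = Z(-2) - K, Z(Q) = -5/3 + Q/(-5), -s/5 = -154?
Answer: 355725/77 ≈ 4619.8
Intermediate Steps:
s = 770 (s = -5*(-154) = 770)
Z(Q) = -5/3 - Q/5 (Z(Q) = -5*1/3 + Q*(-1/5) = -5/3 - Q/5)
x(K) = 19/45 + K/3 (x(K) = -((-5/3 - 1/5*(-2)) - K)/3 = -((-5/3 + 2/5) - K)/3 = -(-19/15 - K)/3 = 19/45 + K/3)
L(v) = 154/45 (L(v) = 19/45 + (1/3)*9 = 19/45 + 3 = 154/45)
((17*(-31))*(-30))/L(s) = ((17*(-31))*(-30))/(154/45) = -527*(-30)*(45/154) = 15810*(45/154) = 355725/77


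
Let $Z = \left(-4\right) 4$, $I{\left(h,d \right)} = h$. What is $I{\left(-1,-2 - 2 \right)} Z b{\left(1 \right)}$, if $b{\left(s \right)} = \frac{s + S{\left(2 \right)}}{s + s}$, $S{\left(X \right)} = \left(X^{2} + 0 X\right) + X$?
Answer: $56$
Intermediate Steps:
$S{\left(X \right)} = X + X^{2}$ ($S{\left(X \right)} = \left(X^{2} + 0\right) + X = X^{2} + X = X + X^{2}$)
$b{\left(s \right)} = \frac{6 + s}{2 s}$ ($b{\left(s \right)} = \frac{s + 2 \left(1 + 2\right)}{s + s} = \frac{s + 2 \cdot 3}{2 s} = \left(s + 6\right) \frac{1}{2 s} = \left(6 + s\right) \frac{1}{2 s} = \frac{6 + s}{2 s}$)
$Z = -16$
$I{\left(-1,-2 - 2 \right)} Z b{\left(1 \right)} = \left(-1\right) \left(-16\right) \frac{6 + 1}{2 \cdot 1} = 16 \cdot \frac{1}{2} \cdot 1 \cdot 7 = 16 \cdot \frac{7}{2} = 56$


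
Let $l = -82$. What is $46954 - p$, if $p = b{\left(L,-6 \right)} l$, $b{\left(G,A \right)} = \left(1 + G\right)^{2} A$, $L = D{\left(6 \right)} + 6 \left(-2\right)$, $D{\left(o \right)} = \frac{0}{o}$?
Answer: $-12578$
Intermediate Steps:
$D{\left(o \right)} = 0$
$L = -12$ ($L = 0 + 6 \left(-2\right) = 0 - 12 = -12$)
$b{\left(G,A \right)} = A \left(1 + G\right)^{2}$
$p = 59532$ ($p = - 6 \left(1 - 12\right)^{2} \left(-82\right) = - 6 \left(-11\right)^{2} \left(-82\right) = \left(-6\right) 121 \left(-82\right) = \left(-726\right) \left(-82\right) = 59532$)
$46954 - p = 46954 - 59532 = -12578$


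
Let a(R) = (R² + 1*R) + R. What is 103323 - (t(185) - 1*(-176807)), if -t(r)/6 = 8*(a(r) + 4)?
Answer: 1587268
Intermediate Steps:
a(R) = R² + 2*R (a(R) = (R² + R) + R = (R + R²) + R = R² + 2*R)
t(r) = -192 - 48*r*(2 + r) (t(r) = -48*(r*(2 + r) + 4) = -48*(4 + r*(2 + r)) = -6*(32 + 8*r*(2 + r)) = -192 - 48*r*(2 + r))
103323 - (t(185) - 1*(-176807)) = 103323 - ((-192 - 48*185*(2 + 185)) - 1*(-176807)) = 103323 - ((-192 - 48*185*187) + 176807) = 103323 - ((-192 - 1660560) + 176807) = 103323 - (-1660752 + 176807) = 103323 - 1*(-1483945) = 103323 + 1483945 = 1587268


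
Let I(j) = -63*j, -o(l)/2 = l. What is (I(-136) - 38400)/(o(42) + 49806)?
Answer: -4972/8287 ≈ -0.59998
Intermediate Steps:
o(l) = -2*l
(I(-136) - 38400)/(o(42) + 49806) = (-63*(-136) - 38400)/(-2*42 + 49806) = (8568 - 38400)/(-84 + 49806) = -29832/49722 = -29832*1/49722 = -4972/8287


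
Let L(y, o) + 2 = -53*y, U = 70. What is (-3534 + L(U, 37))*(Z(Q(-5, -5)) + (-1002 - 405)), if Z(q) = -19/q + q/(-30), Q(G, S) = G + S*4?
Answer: 763768253/75 ≈ 1.0184e+7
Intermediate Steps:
Q(G, S) = G + 4*S
L(y, o) = -2 - 53*y
Z(q) = -19/q - q/30 (Z(q) = -19/q + q*(-1/30) = -19/q - q/30)
(-3534 + L(U, 37))*(Z(Q(-5, -5)) + (-1002 - 405)) = (-3534 + (-2 - 53*70))*((-19/(-5 + 4*(-5)) - (-5 + 4*(-5))/30) + (-1002 - 405)) = (-3534 + (-2 - 3710))*((-19/(-5 - 20) - (-5 - 20)/30) - 1407) = (-3534 - 3712)*((-19/(-25) - 1/30*(-25)) - 1407) = -7246*((-19*(-1/25) + ⅚) - 1407) = -7246*((19/25 + ⅚) - 1407) = -7246*(239/150 - 1407) = -7246*(-210811/150) = 763768253/75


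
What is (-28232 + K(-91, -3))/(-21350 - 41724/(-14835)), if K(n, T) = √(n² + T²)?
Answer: 69803620/52780921 - 4945*√8290/105561842 ≈ 1.3183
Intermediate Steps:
K(n, T) = √(T² + n²)
(-28232 + K(-91, -3))/(-21350 - 41724/(-14835)) = (-28232 + √((-3)² + (-91)²))/(-21350 - 41724/(-14835)) = (-28232 + √(9 + 8281))/(-21350 - 41724*(-1/14835)) = (-28232 + √8290)/(-21350 + 13908/4945) = (-28232 + √8290)/(-105561842/4945) = (-28232 + √8290)*(-4945/105561842) = 69803620/52780921 - 4945*√8290/105561842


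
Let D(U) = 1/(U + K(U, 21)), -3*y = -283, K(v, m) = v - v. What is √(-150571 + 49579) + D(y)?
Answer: 3/283 + 8*I*√1578 ≈ 0.010601 + 317.79*I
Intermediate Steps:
K(v, m) = 0
y = 283/3 (y = -⅓*(-283) = 283/3 ≈ 94.333)
D(U) = 1/U (D(U) = 1/(U + 0) = 1/U)
√(-150571 + 49579) + D(y) = √(-150571 + 49579) + 1/(283/3) = √(-100992) + 3/283 = 8*I*√1578 + 3/283 = 3/283 + 8*I*√1578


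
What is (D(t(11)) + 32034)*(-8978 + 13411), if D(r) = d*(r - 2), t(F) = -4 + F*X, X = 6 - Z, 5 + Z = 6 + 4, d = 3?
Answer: 142073217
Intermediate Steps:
Z = 5 (Z = -5 + (6 + 4) = -5 + 10 = 5)
X = 1 (X = 6 - 1*5 = 6 - 5 = 1)
t(F) = -4 + F (t(F) = -4 + F*1 = -4 + F)
D(r) = -6 + 3*r (D(r) = 3*(r - 2) = 3*(-2 + r) = -6 + 3*r)
(D(t(11)) + 32034)*(-8978 + 13411) = ((-6 + 3*(-4 + 11)) + 32034)*(-8978 + 13411) = ((-6 + 3*7) + 32034)*4433 = ((-6 + 21) + 32034)*4433 = (15 + 32034)*4433 = 32049*4433 = 142073217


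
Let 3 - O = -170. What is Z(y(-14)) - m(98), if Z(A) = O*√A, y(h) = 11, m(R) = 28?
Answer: -28 + 173*√11 ≈ 545.78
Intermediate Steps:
O = 173 (O = 3 - 1*(-170) = 3 + 170 = 173)
Z(A) = 173*√A
Z(y(-14)) - m(98) = 173*√11 - 1*28 = 173*√11 - 28 = -28 + 173*√11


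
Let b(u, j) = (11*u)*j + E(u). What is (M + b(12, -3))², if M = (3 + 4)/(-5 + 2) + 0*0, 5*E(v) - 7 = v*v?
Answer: 30492484/225 ≈ 1.3552e+5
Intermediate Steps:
E(v) = 7/5 + v²/5 (E(v) = 7/5 + (v*v)/5 = 7/5 + v²/5)
b(u, j) = 7/5 + u²/5 + 11*j*u (b(u, j) = (11*u)*j + (7/5 + u²/5) = 11*j*u + (7/5 + u²/5) = 7/5 + u²/5 + 11*j*u)
M = -7/3 (M = 7/(-3) + 0 = 7*(-⅓) + 0 = -7/3 + 0 = -7/3 ≈ -2.3333)
(M + b(12, -3))² = (-7/3 + (7/5 + (⅕)*12² + 11*(-3)*12))² = (-7/3 + (7/5 + (⅕)*144 - 396))² = (-7/3 + (7/5 + 144/5 - 396))² = (-7/3 - 1829/5)² = (-5522/15)² = 30492484/225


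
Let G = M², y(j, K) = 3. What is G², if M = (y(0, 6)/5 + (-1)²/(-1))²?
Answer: 256/390625 ≈ 0.00065536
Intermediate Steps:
M = 4/25 (M = (3/5 + (-1)²/(-1))² = (3*(⅕) + 1*(-1))² = (⅗ - 1)² = (-⅖)² = 4/25 ≈ 0.16000)
G = 16/625 (G = (4/25)² = 16/625 ≈ 0.025600)
G² = (16/625)² = 256/390625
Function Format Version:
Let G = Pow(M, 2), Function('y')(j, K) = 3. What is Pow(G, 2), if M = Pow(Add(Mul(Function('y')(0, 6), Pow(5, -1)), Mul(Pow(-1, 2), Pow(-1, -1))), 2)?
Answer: Rational(256, 390625) ≈ 0.00065536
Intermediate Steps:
M = Rational(4, 25) (M = Pow(Add(Mul(3, Pow(5, -1)), Mul(Pow(-1, 2), Pow(-1, -1))), 2) = Pow(Add(Mul(3, Rational(1, 5)), Mul(1, -1)), 2) = Pow(Add(Rational(3, 5), -1), 2) = Pow(Rational(-2, 5), 2) = Rational(4, 25) ≈ 0.16000)
G = Rational(16, 625) (G = Pow(Rational(4, 25), 2) = Rational(16, 625) ≈ 0.025600)
Pow(G, 2) = Pow(Rational(16, 625), 2) = Rational(256, 390625)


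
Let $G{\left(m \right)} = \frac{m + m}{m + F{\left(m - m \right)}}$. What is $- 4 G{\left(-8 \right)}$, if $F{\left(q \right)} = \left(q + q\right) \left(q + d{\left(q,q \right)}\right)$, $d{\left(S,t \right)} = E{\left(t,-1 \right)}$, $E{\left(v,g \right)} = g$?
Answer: $-8$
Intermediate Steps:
$d{\left(S,t \right)} = -1$
$F{\left(q \right)} = 2 q \left(-1 + q\right)$ ($F{\left(q \right)} = \left(q + q\right) \left(q - 1\right) = 2 q \left(-1 + q\right)$)
$G{\left(m \right)} = 2$ ($G{\left(m \right)} = \frac{m + m}{m + 2 \left(m - m\right) \left(-1 + \left(m - m\right)\right)} = \frac{2 m}{m + 2 \cdot 0 \left(-1 + 0\right)} = \frac{2 m}{m + 2 \cdot 0 \left(-1\right)} = \frac{2 m}{m + 0} = \frac{2 m}{m} = 2$)
$- 4 G{\left(-8 \right)} = \left(-4\right) 2 = -8$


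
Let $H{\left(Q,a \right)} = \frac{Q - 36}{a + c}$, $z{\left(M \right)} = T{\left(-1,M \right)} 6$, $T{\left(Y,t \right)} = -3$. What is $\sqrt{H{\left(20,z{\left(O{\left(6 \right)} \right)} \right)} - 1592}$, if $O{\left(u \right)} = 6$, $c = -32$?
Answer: $\frac{4 i \sqrt{2487}}{5} \approx 39.896 i$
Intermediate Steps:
$z{\left(M \right)} = -18$ ($z{\left(M \right)} = \left(-3\right) 6 = -18$)
$H{\left(Q,a \right)} = \frac{-36 + Q}{-32 + a}$ ($H{\left(Q,a \right)} = \frac{Q - 36}{a - 32} = \frac{-36 + Q}{-32 + a}$)
$\sqrt{H{\left(20,z{\left(O{\left(6 \right)} \right)} \right)} - 1592} = \sqrt{\frac{-36 + 20}{-32 - 18} - 1592} = \sqrt{\frac{1}{-50} \left(-16\right) - 1592} = \sqrt{\left(- \frac{1}{50}\right) \left(-16\right) - 1592} = \sqrt{\frac{8}{25} - 1592} = \sqrt{- \frac{39792}{25}} = \frac{4 i \sqrt{2487}}{5}$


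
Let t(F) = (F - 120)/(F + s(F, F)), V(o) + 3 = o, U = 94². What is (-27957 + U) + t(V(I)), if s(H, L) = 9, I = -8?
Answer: -38111/2 ≈ -19056.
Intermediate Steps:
U = 8836
V(o) = -3 + o
t(F) = (-120 + F)/(9 + F) (t(F) = (F - 120)/(F + 9) = (-120 + F)/(9 + F))
(-27957 + U) + t(V(I)) = (-27957 + 8836) + (-120 + (-3 - 8))/(9 + (-3 - 8)) = -19121 + (-120 - 11)/(9 - 11) = -19121 - 131/(-2) = -19121 - ½*(-131) = -19121 + 131/2 = -38111/2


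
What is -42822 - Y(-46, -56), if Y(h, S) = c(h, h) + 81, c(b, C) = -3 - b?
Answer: -42946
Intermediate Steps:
Y(h, S) = 78 - h (Y(h, S) = (-3 - h) + 81 = 78 - h)
-42822 - Y(-46, -56) = -42822 - (78 - 1*(-46)) = -42822 - (78 + 46) = -42822 - 1*124 = -42822 - 124 = -42946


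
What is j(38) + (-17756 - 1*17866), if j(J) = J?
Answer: -35584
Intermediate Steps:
j(38) + (-17756 - 1*17866) = 38 + (-17756 - 1*17866) = 38 + (-17756 - 17866) = 38 - 35622 = -35584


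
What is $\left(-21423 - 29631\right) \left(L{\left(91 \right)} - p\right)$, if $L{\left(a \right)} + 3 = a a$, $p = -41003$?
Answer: $-2515992174$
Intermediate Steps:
$L{\left(a \right)} = -3 + a^{2}$ ($L{\left(a \right)} = -3 + a a = -3 + a^{2}$)
$\left(-21423 - 29631\right) \left(L{\left(91 \right)} - p\right) = \left(-21423 - 29631\right) \left(\left(-3 + 91^{2}\right) - -41003\right) = - 51054 \left(\left(-3 + 8281\right) + 41003\right) = - 51054 \left(8278 + 41003\right) = \left(-51054\right) 49281 = -2515992174$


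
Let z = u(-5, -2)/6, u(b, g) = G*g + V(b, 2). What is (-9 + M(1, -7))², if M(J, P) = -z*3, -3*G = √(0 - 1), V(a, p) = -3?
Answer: 2021/36 + 5*I ≈ 56.139 + 5.0*I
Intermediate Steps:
G = -I/3 (G = -√(0 - 1)/3 = -I/3 ≈ -0.33333*I)
u(b, g) = -3 - I*g/3 (u(b, g) = (-I/3)*g - 3 = -I*g/3 - 3 = -3 - I*g/3)
z = -½ + I/9 (z = (-3 - ⅓*I*(-2))/6 = (-3 + 2*I/3)*(⅙) = -½ + I/9 ≈ -0.5 + 0.11111*I)
M(J, P) = 3/2 - I/3 (M(J, P) = -(-½ + I/9)*3 = (½ - I/9)*3 = 3/2 - I/3)
(-9 + M(1, -7))² = (-9 + (3/2 - I/3))² = (-15/2 - I/3)²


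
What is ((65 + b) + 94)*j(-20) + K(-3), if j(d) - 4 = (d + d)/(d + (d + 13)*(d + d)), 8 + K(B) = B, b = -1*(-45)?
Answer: 10057/13 ≈ 773.62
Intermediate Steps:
b = 45
K(B) = -8 + B
j(d) = 4 + 2*d/(d + 2*d*(13 + d)) (j(d) = 4 + (d + d)/(d + (d + 13)*(d + d)) = 4 + (2*d)/(d + (13 + d)*(2*d)) = 4 + (2*d)/(d + 2*d*(13 + d)) = 4 + 2*d/(d + 2*d*(13 + d)))
((65 + b) + 94)*j(-20) + K(-3) = ((65 + 45) + 94)*(2*(55 + 4*(-20))/(27 + 2*(-20))) + (-8 - 3) = (110 + 94)*(2*(55 - 80)/(27 - 40)) - 11 = 204*(2*(-25)/(-13)) - 11 = 204*(2*(-1/13)*(-25)) - 11 = 204*(50/13) - 11 = 10200/13 - 11 = 10057/13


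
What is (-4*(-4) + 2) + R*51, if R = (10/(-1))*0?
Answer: 18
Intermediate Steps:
R = 0 (R = (10*(-1))*0 = -10*0 = 0)
(-4*(-4) + 2) + R*51 = (-4*(-4) + 2) + 0*51 = (16 + 2) + 0 = 18 + 0 = 18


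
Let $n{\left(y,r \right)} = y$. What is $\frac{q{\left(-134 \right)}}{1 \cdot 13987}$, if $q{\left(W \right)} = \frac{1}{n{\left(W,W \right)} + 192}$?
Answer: $\frac{1}{811246} \approx 1.2327 \cdot 10^{-6}$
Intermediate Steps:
$q{\left(W \right)} = \frac{1}{192 + W}$ ($q{\left(W \right)} = \frac{1}{W + 192} = \frac{1}{192 + W}$)
$\frac{q{\left(-134 \right)}}{1 \cdot 13987} = \frac{1}{\left(192 - 134\right) 1 \cdot 13987} = \frac{1}{58 \cdot 13987} = \frac{1}{58} \cdot \frac{1}{13987} = \frac{1}{811246}$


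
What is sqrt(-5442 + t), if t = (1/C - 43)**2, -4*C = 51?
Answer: I*sqrt(9327833)/51 ≈ 59.885*I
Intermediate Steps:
C = -51/4 (C = -1/4*51 = -51/4 ≈ -12.750)
t = 4826809/2601 (t = (1/(-51/4) - 43)**2 = (-4/51 - 43)**2 = (-2197/51)**2 = 4826809/2601 ≈ 1855.8)
sqrt(-5442 + t) = sqrt(-5442 + 4826809/2601) = sqrt(-9327833/2601) = I*sqrt(9327833)/51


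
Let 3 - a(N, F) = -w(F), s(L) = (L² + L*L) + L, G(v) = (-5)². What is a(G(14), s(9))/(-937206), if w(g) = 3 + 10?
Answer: -8/468603 ≈ -1.7072e-5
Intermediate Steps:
w(g) = 13
G(v) = 25
s(L) = L + 2*L² (s(L) = (L² + L²) + L = 2*L² + L = L + 2*L²)
a(N, F) = 16 (a(N, F) = 3 - (-1)*13 = 3 - 1*(-13) = 3 + 13 = 16)
a(G(14), s(9))/(-937206) = 16/(-937206) = 16*(-1/937206) = -8/468603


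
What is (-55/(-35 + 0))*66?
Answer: 726/7 ≈ 103.71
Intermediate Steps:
(-55/(-35 + 0))*66 = (-55/(-35))*66 = -1/35*(-55)*66 = (11/7)*66 = 726/7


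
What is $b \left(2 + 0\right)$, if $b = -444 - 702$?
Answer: $-2292$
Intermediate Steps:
$b = -1146$ ($b = -444 - 702 = -1146$)
$b \left(2 + 0\right) = - 1146 \left(2 + 0\right) = \left(-1146\right) 2 = -2292$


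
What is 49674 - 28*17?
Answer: 49198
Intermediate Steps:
49674 - 28*17 = 49674 - 476 = 49198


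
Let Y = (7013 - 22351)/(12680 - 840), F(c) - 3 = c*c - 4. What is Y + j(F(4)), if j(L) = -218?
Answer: -1298229/5920 ≈ -219.30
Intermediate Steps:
F(c) = -1 + c**2 (F(c) = 3 + (c*c - 4) = 3 + (c**2 - 4) = 3 + (-4 + c**2) = -1 + c**2)
Y = -7669/5920 (Y = -15338/11840 = -15338*1/11840 = -7669/5920 ≈ -1.2954)
Y + j(F(4)) = -7669/5920 - 218 = -1298229/5920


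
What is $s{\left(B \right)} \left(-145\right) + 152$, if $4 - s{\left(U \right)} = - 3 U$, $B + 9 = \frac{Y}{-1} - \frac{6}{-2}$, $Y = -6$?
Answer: $-428$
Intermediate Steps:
$B = 0$ ($B = -9 - \left(-6 - 3\right) = -9 - -9 = -9 + \left(6 + 3\right) = -9 + 9 = 0$)
$s{\left(U \right)} = 4 + 3 U$ ($s{\left(U \right)} = 4 - - 3 U = 4 + 3 U$)
$s{\left(B \right)} \left(-145\right) + 152 = \left(4 + 3 \cdot 0\right) \left(-145\right) + 152 = \left(4 + 0\right) \left(-145\right) + 152 = 4 \left(-145\right) + 152 = -580 + 152 = -428$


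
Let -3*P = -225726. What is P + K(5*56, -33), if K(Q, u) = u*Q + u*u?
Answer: 67091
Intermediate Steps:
P = 75242 (P = -1/3*(-225726) = 75242)
K(Q, u) = u**2 + Q*u (K(Q, u) = Q*u + u**2 = u**2 + Q*u)
P + K(5*56, -33) = 75242 - 33*(5*56 - 33) = 75242 - 33*(280 - 33) = 75242 - 33*247 = 75242 - 8151 = 67091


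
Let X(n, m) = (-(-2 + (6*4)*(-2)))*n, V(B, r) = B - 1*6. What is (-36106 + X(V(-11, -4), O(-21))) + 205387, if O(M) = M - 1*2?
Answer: 168431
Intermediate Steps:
V(B, r) = -6 + B (V(B, r) = B - 6 = -6 + B)
O(M) = -2 + M (O(M) = M - 2 = -2 + M)
X(n, m) = 50*n (X(n, m) = (-(-2 + 24*(-2)))*n = (-(-2 - 48))*n = (-1*(-50))*n = 50*n)
(-36106 + X(V(-11, -4), O(-21))) + 205387 = (-36106 + 50*(-6 - 11)) + 205387 = (-36106 + 50*(-17)) + 205387 = (-36106 - 850) + 205387 = -36956 + 205387 = 168431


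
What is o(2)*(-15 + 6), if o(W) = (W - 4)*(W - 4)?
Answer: -36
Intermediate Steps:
o(W) = (-4 + W)² (o(W) = (-4 + W)*(-4 + W) = (-4 + W)²)
o(2)*(-15 + 6) = (-4 + 2)²*(-15 + 6) = (-2)²*(-9) = 4*(-9) = -36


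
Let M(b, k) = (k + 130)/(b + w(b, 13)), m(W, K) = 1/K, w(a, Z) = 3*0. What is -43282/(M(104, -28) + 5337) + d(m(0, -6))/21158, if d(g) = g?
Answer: -31746396783/3915287900 ≈ -8.1083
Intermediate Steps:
w(a, Z) = 0
M(b, k) = (130 + k)/b (M(b, k) = (k + 130)/(b + 0) = (130 + k)/b)
-43282/(M(104, -28) + 5337) + d(m(0, -6))/21158 = -43282/((130 - 28)/104 + 5337) + 1/(-6*21158) = -43282/((1/104)*102 + 5337) - ⅙*1/21158 = -43282/(51/52 + 5337) - 1/126948 = -43282/277575/52 - 1/126948 = -43282*52/277575 - 1/126948 = -2250664/277575 - 1/126948 = -31746396783/3915287900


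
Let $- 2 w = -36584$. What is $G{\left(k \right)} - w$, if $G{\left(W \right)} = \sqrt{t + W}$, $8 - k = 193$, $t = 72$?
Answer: $-18292 + i \sqrt{113} \approx -18292.0 + 10.63 i$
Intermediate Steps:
$w = 18292$ ($w = \left(- \frac{1}{2}\right) \left(-36584\right) = 18292$)
$k = -185$ ($k = 8 - 193 = -185$)
$G{\left(W \right)} = \sqrt{72 + W}$
$G{\left(k \right)} - w = \sqrt{72 - 185} - 18292 = \sqrt{-113} - 18292 = i \sqrt{113} - 18292 = -18292 + i \sqrt{113}$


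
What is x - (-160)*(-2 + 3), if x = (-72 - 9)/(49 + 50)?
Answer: 1751/11 ≈ 159.18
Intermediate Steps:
x = -9/11 (x = -81/99 = -81*1/99 = -9/11 ≈ -0.81818)
x - (-160)*(-2 + 3) = -9/11 - (-160)*(-2 + 3) = -9/11 - (-160) = -9/11 - 32*(-5) = -9/11 + 160 = 1751/11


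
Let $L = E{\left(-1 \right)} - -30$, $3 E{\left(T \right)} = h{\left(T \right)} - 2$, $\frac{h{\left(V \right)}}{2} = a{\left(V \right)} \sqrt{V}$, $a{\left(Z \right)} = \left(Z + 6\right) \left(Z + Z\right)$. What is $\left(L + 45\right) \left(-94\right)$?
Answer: $- \frac{20962}{3} + \frac{1880 i}{3} \approx -6987.3 + 626.67 i$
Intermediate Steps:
$a{\left(Z \right)} = 2 Z \left(6 + Z\right)$ ($a{\left(Z \right)} = \left(6 + Z\right) 2 Z = 2 Z \left(6 + Z\right)$)
$h{\left(V \right)} = 4 V^{\frac{3}{2}} \left(6 + V\right)$ ($h{\left(V \right)} = 2 \cdot 2 V \left(6 + V\right) \sqrt{V} = 2 \cdot 2 V^{\frac{3}{2}} \left(6 + V\right) = 4 V^{\frac{3}{2}} \left(6 + V\right)$)
$E{\left(T \right)} = - \frac{2}{3} + \frac{4 T^{\frac{3}{2}} \left(6 + T\right)}{3}$ ($E{\left(T \right)} = \frac{4 T^{\frac{3}{2}} \left(6 + T\right) - 2}{3} = \frac{-2 + 4 T^{\frac{3}{2}} \left(6 + T\right)}{3} = - \frac{2}{3} + \frac{4 T^{\frac{3}{2}} \left(6 + T\right)}{3}$)
$L = \frac{88}{3} - \frac{20 i}{3}$ ($L = \left(- \frac{2}{3} + \frac{4 \left(-1\right)^{\frac{3}{2}} \left(6 - 1\right)}{3}\right) - -30 = \left(- \frac{2}{3} + \frac{4}{3} \left(- i\right) 5\right) + 30 = \left(- \frac{2}{3} - \frac{20 i}{3}\right) + 30 = \frac{88}{3} - \frac{20 i}{3} \approx 29.333 - 6.6667 i$)
$\left(L + 45\right) \left(-94\right) = \left(\left(\frac{88}{3} - \frac{20 i}{3}\right) + 45\right) \left(-94\right) = \left(\frac{223}{3} - \frac{20 i}{3}\right) \left(-94\right) = - \frac{20962}{3} + \frac{1880 i}{3}$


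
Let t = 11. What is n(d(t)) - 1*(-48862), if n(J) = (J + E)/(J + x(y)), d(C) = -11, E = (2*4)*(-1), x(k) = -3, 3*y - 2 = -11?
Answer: 684087/14 ≈ 48863.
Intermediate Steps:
y = -3 (y = ⅔ + (⅓)*(-11) = ⅔ - 11/3 = -3)
E = -8 (E = 8*(-1) = -8)
n(J) = (-8 + J)/(-3 + J) (n(J) = (J - 8)/(J - 3) = (-8 + J)/(-3 + J))
n(d(t)) - 1*(-48862) = (-8 - 11)/(-3 - 11) - 1*(-48862) = -19/(-14) + 48862 = -1/14*(-19) + 48862 = 19/14 + 48862 = 684087/14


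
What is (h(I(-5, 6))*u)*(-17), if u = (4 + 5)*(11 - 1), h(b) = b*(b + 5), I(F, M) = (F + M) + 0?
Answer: -9180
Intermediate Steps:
I(F, M) = F + M
h(b) = b*(5 + b)
u = 90 (u = 9*10 = 90)
(h(I(-5, 6))*u)*(-17) = (((-5 + 6)*(5 + (-5 + 6)))*90)*(-17) = ((1*(5 + 1))*90)*(-17) = ((1*6)*90)*(-17) = (6*90)*(-17) = 540*(-17) = -9180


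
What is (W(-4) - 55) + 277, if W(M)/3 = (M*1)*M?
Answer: 270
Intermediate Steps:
W(M) = 3*M² (W(M) = 3*((M*1)*M) = 3*(M*M) = 3*M²)
(W(-4) - 55) + 277 = (3*(-4)² - 55) + 277 = (3*16 - 55) + 277 = (48 - 55) + 277 = -7 + 277 = 270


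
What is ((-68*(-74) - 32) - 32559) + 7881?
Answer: -19678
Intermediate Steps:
((-68*(-74) - 32) - 32559) + 7881 = ((5032 - 32) - 32559) + 7881 = (5000 - 32559) + 7881 = -27559 + 7881 = -19678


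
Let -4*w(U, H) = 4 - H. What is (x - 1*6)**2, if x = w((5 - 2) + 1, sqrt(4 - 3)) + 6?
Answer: 9/16 ≈ 0.56250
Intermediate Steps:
w(U, H) = -1 + H/4 (w(U, H) = -(4 - H)/4 = -1 + H/4)
x = 21/4 (x = (-1 + sqrt(4 - 3)/4) + 6 = (-1 + sqrt(1)/4) + 6 = (-1 + (1/4)*1) + 6 = (-1 + 1/4) + 6 = -3/4 + 6 = 21/4 ≈ 5.2500)
(x - 1*6)**2 = (21/4 - 1*6)**2 = (21/4 - 6)**2 = (-3/4)**2 = 9/16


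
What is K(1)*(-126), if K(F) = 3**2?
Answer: -1134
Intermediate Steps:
K(F) = 9
K(1)*(-126) = 9*(-126) = -1134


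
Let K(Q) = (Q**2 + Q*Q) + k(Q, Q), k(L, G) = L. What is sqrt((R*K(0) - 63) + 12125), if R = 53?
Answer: sqrt(12062) ≈ 109.83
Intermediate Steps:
K(Q) = Q + 2*Q**2 (K(Q) = (Q**2 + Q*Q) + Q = (Q**2 + Q**2) + Q = 2*Q**2 + Q = Q + 2*Q**2)
sqrt((R*K(0) - 63) + 12125) = sqrt((53*(0*(1 + 2*0)) - 63) + 12125) = sqrt((53*(0*(1 + 0)) - 63) + 12125) = sqrt((53*(0*1) - 63) + 12125) = sqrt((53*0 - 63) + 12125) = sqrt((0 - 63) + 12125) = sqrt(-63 + 12125) = sqrt(12062)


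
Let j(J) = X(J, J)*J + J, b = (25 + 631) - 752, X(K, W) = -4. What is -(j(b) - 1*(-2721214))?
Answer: -2721502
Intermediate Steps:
b = -96 (b = 656 - 752 = -96)
j(J) = -3*J (j(J) = -4*J + J = -3*J)
-(j(b) - 1*(-2721214)) = -(-3*(-96) - 1*(-2721214)) = -(288 + 2721214) = -1*2721502 = -2721502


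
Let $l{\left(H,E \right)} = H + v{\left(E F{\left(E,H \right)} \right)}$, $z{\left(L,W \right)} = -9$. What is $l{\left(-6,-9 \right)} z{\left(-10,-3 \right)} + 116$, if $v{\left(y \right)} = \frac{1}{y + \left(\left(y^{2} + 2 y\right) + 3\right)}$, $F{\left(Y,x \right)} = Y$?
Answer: $\frac{385727}{2269} \approx 170.0$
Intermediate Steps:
$v{\left(y \right)} = \frac{1}{3 + y^{2} + 3 y}$ ($v{\left(y \right)} = \frac{1}{y + \left(3 + y^{2} + 2 y\right)} = \frac{1}{3 + y^{2} + 3 y}$)
$l{\left(H,E \right)} = H + \frac{1}{3 + E^{4} + 3 E^{2}}$ ($l{\left(H,E \right)} = H + \frac{1}{3 + \left(E E\right)^{2} + 3 E E} = H + \frac{1}{3 + \left(E^{2}\right)^{2} + 3 E^{2}} = H + \frac{1}{3 + E^{4} + 3 E^{2}}$)
$l{\left(-6,-9 \right)} z{\left(-10,-3 \right)} + 116 = \frac{1 - 6 \left(3 + \left(-9\right)^{4} + 3 \left(-9\right)^{2}\right)}{3 + \left(-9\right)^{4} + 3 \left(-9\right)^{2}} \left(-9\right) + 116 = \frac{1 - 6 \left(3 + 6561 + 3 \cdot 81\right)}{3 + 6561 + 3 \cdot 81} \left(-9\right) + 116 = \frac{1 - 6 \left(3 + 6561 + 243\right)}{3 + 6561 + 243} \left(-9\right) + 116 = \frac{1 - 40842}{6807} \left(-9\right) + 116 = \frac{1}{6807} \left(-40841\right) \left(-9\right) + 116 = \left(- \frac{40841}{6807}\right) \left(-9\right) + 116 = \frac{122523}{2269} + 116 = \frac{385727}{2269}$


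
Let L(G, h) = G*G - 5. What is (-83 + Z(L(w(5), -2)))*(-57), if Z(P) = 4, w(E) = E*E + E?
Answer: 4503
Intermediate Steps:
w(E) = E + E**2 (w(E) = E**2 + E = E + E**2)
L(G, h) = -5 + G**2 (L(G, h) = G**2 - 5 = -5 + G**2)
(-83 + Z(L(w(5), -2)))*(-57) = (-83 + 4)*(-57) = -79*(-57) = 4503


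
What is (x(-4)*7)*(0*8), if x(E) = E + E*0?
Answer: 0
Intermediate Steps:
x(E) = E (x(E) = E + 0 = E)
(x(-4)*7)*(0*8) = (-4*7)*(0*8) = -28*0 = 0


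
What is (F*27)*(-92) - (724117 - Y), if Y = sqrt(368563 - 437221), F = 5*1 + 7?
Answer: -753925 + I*sqrt(68658) ≈ -7.5393e+5 + 262.03*I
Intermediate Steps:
F = 12 (F = 5 + 7 = 12)
Y = I*sqrt(68658) (Y = sqrt(-68658) = I*sqrt(68658) ≈ 262.03*I)
(F*27)*(-92) - (724117 - Y) = (12*27)*(-92) - (724117 - I*sqrt(68658)) = 324*(-92) - (724117 - I*sqrt(68658)) = -29808 + (-724117 + I*sqrt(68658)) = -753925 + I*sqrt(68658)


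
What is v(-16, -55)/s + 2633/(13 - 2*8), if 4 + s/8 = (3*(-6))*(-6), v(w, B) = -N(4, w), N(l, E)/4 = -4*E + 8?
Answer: -68485/78 ≈ -878.01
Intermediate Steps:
N(l, E) = 32 - 16*E (N(l, E) = 4*(-4*E + 8) = 4*(8 - 4*E) = 32 - 16*E)
v(w, B) = -32 + 16*w (v(w, B) = -(32 - 16*w) = -32 + 16*w)
s = 832 (s = -32 + 8*((3*(-6))*(-6)) = -32 + 8*(-18*(-6)) = -32 + 8*108 = -32 + 864 = 832)
v(-16, -55)/s + 2633/(13 - 2*8) = (-32 + 16*(-16))/832 + 2633/(13 - 2*8) = (-32 - 256)*(1/832) + 2633/(13 - 16) = -288*1/832 + 2633/(-3) = -9/26 + 2633*(-⅓) = -9/26 - 2633/3 = -68485/78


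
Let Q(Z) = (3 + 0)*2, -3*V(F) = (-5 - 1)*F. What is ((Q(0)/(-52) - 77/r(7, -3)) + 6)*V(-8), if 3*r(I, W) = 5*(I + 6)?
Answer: -2424/65 ≈ -37.292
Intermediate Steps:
r(I, W) = 10 + 5*I/3 (r(I, W) = (5*(I + 6))/3 = (5*(6 + I))/3 = (30 + 5*I)/3 = 10 + 5*I/3)
V(F) = 2*F (V(F) = -(-5 - 1)*F/3 = -(-2)*F = 2*F)
Q(Z) = 6 (Q(Z) = 3*2 = 6)
((Q(0)/(-52) - 77/r(7, -3)) + 6)*V(-8) = ((6/(-52) - 77/(10 + (5/3)*7)) + 6)*(2*(-8)) = ((6*(-1/52) - 77/(10 + 35/3)) + 6)*(-16) = ((-3/26 - 77/65/3) + 6)*(-16) = ((-3/26 - 77*3/65) + 6)*(-16) = ((-3/26 - 231/65) + 6)*(-16) = (-477/130 + 6)*(-16) = (303/130)*(-16) = -2424/65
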